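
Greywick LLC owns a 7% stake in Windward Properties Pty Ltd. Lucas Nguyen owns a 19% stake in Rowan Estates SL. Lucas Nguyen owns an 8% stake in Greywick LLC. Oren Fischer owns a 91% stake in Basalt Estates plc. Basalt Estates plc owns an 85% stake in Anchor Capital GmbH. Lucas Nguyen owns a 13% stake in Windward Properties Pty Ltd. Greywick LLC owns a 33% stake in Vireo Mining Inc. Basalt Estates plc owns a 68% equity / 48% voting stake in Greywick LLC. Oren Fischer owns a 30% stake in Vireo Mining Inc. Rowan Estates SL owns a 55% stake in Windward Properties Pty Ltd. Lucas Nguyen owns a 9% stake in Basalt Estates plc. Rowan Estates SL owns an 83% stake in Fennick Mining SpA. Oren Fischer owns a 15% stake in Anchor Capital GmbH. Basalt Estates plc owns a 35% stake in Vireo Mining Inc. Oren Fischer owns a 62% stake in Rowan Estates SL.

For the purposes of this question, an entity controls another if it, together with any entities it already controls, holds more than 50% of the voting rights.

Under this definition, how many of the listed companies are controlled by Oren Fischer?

Oren holds 62% of Rowan, so Oren controls Rowan.
Oren holds 91% of Basalt, so Oren controls Basalt.
Rowan holds 55% of Windward, so Oren controls Windward.
Rowan holds 83% of Fennick, so Oren controls Fennick.
Basalt and Oren together hold 85% + 15% = 100% of Anchor, so Oren controls Anchor.
Basalt and Oren together hold 35% + 30% = 65% of Vireo, so Oren controls Vireo.
No other company's threshold is met.
Oren controls 6 companies.

6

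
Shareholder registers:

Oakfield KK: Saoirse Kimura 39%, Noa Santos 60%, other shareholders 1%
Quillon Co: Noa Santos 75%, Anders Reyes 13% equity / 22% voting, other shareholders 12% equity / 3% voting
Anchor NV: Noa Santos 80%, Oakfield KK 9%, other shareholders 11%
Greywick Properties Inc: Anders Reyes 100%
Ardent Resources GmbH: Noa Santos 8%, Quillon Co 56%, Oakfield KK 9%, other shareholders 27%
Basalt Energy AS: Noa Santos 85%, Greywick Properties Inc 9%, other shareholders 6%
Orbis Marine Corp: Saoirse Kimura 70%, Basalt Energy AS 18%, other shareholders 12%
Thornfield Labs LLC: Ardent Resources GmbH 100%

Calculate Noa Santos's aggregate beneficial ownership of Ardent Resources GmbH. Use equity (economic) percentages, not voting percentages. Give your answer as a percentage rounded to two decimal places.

Noa reaches Ardent along 3 paths.
Direct stake: 8% = 8%.
Via Quillon: 75% × 56% = 42%.
Via Oakfield: 60% × 9% = 5.4%.
Total: 8% + 42% + 5.4% = 55.4%.
Rounded: 55.40%.

55.40%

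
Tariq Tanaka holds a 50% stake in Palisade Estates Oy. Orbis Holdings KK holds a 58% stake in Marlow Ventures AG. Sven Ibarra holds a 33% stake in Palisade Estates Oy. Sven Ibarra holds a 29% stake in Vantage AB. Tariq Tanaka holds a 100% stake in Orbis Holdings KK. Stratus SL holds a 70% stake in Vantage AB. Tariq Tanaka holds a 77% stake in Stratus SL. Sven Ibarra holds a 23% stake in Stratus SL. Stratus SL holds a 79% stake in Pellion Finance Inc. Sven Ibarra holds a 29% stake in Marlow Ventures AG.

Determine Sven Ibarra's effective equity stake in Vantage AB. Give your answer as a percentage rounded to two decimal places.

45.10%

Sven reaches Vantage along 2 paths.
Via Stratus: 23% × 70% = 16.1%.
Direct stake: 29% = 29%.
Total: 16.1% + 29% = 45.1%.
Rounded: 45.10%.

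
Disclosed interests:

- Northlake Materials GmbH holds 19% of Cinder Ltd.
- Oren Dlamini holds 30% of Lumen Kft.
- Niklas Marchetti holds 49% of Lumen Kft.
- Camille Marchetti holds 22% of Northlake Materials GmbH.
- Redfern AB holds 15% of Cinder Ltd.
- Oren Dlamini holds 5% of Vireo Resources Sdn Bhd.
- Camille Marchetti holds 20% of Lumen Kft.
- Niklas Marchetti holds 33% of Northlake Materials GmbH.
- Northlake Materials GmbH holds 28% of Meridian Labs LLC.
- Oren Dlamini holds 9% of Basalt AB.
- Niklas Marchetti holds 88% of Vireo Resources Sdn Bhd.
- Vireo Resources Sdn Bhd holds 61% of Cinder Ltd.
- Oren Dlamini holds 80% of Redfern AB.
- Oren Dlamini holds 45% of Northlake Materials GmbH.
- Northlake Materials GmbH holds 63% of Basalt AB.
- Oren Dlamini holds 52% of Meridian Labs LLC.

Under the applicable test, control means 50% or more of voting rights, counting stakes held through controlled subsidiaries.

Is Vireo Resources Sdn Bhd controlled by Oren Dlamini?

No

Oren holds 80% of Redfern, so Oren controls Redfern.
Oren holds 52% of Meridian, so Oren controls Meridian.
In Vireo, Oren's side holds only 5%, not ≥ 50%.
So Oren does not control Vireo.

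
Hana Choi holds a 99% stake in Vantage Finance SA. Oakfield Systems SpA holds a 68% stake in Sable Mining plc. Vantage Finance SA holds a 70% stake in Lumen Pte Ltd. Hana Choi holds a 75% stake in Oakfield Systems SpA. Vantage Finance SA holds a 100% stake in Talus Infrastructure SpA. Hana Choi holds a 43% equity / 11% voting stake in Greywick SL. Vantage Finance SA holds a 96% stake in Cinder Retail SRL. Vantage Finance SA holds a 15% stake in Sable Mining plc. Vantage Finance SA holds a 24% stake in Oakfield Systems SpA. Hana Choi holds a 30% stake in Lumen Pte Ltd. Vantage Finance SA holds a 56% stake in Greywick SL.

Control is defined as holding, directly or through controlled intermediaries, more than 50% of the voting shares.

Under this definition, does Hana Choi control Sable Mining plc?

Hana holds 99% of Vantage, so Hana controls Vantage.
Vantage and Hana together hold 24% + 75% = 99% of Oakfield, so Hana controls Oakfield.
Oakfield and Vantage together hold 68% + 15% = 83% of Sable, so Hana controls Sable.

Yes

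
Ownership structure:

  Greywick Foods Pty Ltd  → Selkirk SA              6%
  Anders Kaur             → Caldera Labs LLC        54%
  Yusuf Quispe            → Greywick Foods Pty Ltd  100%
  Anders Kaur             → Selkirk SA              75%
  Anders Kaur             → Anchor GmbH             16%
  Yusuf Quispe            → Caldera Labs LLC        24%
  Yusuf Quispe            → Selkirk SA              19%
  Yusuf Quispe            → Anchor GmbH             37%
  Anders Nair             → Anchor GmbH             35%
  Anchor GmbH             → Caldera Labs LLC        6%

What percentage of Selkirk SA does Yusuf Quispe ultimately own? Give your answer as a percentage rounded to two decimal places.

25.00%

Yusuf reaches Selkirk along 2 paths.
Via Greywick: 100% × 6% = 6%.
Direct stake: 19% = 19%.
Total: 6% + 19% = 25%.
Rounded: 25.00%.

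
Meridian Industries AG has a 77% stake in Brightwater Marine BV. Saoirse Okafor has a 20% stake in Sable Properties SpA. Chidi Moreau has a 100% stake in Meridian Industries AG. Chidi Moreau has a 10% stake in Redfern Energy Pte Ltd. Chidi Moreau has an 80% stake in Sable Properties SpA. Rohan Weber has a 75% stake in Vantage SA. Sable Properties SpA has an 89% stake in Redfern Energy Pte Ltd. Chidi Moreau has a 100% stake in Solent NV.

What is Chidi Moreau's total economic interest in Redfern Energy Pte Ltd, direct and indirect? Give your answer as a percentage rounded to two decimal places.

81.20%

Chidi reaches Redfern along 2 paths.
Direct stake: 10% = 10%.
Via Sable: 80% × 89% = 71.2%.
Total: 10% + 71.2% = 81.2%.
Rounded: 81.20%.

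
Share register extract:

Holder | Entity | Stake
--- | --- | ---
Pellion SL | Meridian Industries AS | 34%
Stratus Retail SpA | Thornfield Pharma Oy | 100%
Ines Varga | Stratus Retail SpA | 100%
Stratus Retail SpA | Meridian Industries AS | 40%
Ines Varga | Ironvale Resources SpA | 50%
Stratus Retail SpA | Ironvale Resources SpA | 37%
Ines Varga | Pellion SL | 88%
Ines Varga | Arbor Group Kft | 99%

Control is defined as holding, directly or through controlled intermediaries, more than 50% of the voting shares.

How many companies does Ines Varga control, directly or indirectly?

6

Ines holds 100% of Stratus, so Ines controls Stratus.
Ines holds 88% of Pellion, so Ines controls Pellion.
Stratus holds 100% of Thornfield, so Ines controls Thornfield.
Stratus and Ines together hold 37% + 50% = 87% of Ironvale, so Ines controls Ironvale.
Stratus and Pellion together hold 40% + 34% = 74% of Meridian, so Ines controls Meridian.
Ines holds 99% of Arbor, so Ines controls Arbor.
Ines controls 6 companies.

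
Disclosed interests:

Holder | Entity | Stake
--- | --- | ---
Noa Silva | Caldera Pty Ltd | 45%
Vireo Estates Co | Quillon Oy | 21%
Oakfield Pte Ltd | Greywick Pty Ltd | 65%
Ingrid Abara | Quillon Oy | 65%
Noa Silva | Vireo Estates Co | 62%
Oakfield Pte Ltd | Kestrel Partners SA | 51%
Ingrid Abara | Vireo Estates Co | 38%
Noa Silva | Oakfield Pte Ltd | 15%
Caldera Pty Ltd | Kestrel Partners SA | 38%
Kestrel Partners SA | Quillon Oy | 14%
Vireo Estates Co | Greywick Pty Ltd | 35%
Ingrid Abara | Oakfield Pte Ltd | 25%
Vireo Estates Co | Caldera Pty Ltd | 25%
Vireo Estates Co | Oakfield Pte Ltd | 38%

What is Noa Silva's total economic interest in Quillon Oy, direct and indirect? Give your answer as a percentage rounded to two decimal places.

18.99%

Noa reaches Quillon along 5 paths.
Via Vireo → Caldera → Kestrel: 62% × 25% × 38% × 14% = 0.8246%.
Via Caldera → Kestrel: 45% × 38% × 14% = 2.394%.
Via Vireo → Oakfield → Kestrel: 62% × 38% × 51% × 14% = 1.682184%.
Via Oakfield → Kestrel: 15% × 51% × 14% = 1.071%.
Via Vireo: 62% × 21% = 13.02%.
Total: 0.8246% + 2.394% + 1.682184% + 1.071% + 13.02% = 18.991784%.
Rounded: 18.99%.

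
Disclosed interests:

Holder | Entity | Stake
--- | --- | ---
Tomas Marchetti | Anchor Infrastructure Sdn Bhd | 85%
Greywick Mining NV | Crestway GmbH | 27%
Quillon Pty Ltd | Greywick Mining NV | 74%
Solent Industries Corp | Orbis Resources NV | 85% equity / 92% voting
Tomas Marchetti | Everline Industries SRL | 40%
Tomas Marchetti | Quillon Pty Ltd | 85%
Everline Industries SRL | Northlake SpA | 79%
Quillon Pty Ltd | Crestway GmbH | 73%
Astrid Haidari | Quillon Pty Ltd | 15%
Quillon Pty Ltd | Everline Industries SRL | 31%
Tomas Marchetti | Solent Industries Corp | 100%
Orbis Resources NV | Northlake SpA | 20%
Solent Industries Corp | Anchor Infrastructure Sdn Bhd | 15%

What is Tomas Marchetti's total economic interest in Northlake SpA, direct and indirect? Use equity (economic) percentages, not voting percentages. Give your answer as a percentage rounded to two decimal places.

Tomas reaches Northlake along 3 paths.
Via Solent → Orbis: 100% × 85% × 20% = 17%.
Via Everline: 40% × 79% = 31.6%.
Via Quillon → Everline: 85% × 31% × 79% = 20.8165%.
Total: 17% + 31.6% + 20.8165% = 69.4165%.
Rounded: 69.42%.

69.42%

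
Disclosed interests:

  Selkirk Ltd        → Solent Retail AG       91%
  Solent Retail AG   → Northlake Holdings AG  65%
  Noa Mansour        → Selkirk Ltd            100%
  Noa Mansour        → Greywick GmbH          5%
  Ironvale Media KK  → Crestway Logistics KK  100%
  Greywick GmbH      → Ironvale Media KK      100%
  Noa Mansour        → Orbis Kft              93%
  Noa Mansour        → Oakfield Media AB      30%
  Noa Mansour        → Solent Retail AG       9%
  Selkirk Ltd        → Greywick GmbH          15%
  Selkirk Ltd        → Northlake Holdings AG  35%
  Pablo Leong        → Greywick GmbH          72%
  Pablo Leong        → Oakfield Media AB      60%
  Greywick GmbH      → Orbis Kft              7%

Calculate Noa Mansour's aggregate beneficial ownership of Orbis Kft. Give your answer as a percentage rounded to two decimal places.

94.40%

Noa reaches Orbis along 3 paths.
Via Greywick: 5% × 7% = 0.35%.
Via Selkirk → Greywick: 100% × 15% × 7% = 1.05%.
Direct stake: 93% = 93%.
Total: 0.35% + 1.05% + 93% = 94.4%.
Rounded: 94.40%.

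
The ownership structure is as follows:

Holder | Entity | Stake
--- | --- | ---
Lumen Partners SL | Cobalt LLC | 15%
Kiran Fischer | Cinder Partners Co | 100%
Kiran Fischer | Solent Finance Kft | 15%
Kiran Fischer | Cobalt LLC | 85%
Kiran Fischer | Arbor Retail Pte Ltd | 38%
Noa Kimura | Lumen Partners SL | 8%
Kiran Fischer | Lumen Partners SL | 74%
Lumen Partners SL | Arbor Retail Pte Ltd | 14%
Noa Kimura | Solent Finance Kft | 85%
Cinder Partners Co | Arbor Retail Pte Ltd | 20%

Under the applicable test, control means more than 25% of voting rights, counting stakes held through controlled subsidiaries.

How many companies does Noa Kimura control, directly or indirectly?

Noa holds 85% of Solent, so Noa controls Solent.
No other company's threshold is met.
Noa controls 1 company.

1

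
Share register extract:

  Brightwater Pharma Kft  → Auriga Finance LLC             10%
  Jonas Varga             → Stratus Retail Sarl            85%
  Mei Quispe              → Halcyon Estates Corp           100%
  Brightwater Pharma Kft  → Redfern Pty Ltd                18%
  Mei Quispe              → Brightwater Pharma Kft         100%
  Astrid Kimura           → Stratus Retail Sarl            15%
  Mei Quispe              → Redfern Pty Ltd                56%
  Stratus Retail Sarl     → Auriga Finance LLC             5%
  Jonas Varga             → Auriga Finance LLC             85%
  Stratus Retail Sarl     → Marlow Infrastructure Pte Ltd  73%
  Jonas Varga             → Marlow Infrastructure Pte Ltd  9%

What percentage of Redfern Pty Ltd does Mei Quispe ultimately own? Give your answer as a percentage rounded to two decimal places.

74.00%

Mei reaches Redfern along 2 paths.
Via Brightwater: 100% × 18% = 18%.
Direct stake: 56% = 56%.
Total: 18% + 56% = 74%.
Rounded: 74.00%.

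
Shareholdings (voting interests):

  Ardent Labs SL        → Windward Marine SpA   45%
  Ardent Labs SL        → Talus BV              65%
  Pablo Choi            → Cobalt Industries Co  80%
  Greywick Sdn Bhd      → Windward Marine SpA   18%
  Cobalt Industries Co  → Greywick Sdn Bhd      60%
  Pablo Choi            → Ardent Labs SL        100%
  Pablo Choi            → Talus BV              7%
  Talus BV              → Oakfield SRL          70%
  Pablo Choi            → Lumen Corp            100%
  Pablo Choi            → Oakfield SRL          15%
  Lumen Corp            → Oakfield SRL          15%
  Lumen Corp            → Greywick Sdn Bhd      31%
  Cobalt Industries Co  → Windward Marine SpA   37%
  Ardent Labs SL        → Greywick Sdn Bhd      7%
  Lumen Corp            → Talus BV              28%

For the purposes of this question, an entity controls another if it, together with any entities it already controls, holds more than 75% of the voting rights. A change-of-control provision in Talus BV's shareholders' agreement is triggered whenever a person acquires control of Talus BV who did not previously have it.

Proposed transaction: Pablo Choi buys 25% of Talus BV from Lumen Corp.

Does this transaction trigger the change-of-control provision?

The purchase adds only to Pablo's holdings (Lumen's stake shrinks), so Pablo is the only person who could newly come to control Talus.
Pablo holds 100% of Lumen, so Pablo controls Lumen.
Pablo holds 100% of Ardent, so Pablo controls Ardent.
Pablo and Lumen and Ardent together hold 7% + 28% + 65% = 100% of Talus, so Pablo controls Talus.
So Pablo already controls Talus before the transaction.
After the purchase, Pablo's direct stake in Talus rises to 7% + 25% = 32%, and Lumen's stake falls to 3%.
Pablo controlled Talus already, so this is not a new person acquiring control; every other person's position is unchanged or reduced.
No new person acquires control, so the clause is not triggered.

No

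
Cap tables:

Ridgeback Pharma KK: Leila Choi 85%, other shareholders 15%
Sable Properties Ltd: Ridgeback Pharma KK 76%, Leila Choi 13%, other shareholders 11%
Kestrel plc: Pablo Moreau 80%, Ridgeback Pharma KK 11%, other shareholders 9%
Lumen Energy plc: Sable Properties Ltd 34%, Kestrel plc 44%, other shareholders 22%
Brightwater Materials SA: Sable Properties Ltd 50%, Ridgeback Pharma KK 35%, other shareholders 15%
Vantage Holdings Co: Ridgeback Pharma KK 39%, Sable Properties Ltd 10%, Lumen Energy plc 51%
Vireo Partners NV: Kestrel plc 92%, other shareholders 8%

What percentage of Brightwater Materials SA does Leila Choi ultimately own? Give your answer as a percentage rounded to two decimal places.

68.55%

Leila reaches Brightwater along 3 paths.
Via Ridgeback → Sable: 85% × 76% × 50% = 32.3%.
Via Sable: 13% × 50% = 6.5%.
Via Ridgeback: 85% × 35% = 29.75%.
Total: 32.3% + 6.5% + 29.75% = 68.55%.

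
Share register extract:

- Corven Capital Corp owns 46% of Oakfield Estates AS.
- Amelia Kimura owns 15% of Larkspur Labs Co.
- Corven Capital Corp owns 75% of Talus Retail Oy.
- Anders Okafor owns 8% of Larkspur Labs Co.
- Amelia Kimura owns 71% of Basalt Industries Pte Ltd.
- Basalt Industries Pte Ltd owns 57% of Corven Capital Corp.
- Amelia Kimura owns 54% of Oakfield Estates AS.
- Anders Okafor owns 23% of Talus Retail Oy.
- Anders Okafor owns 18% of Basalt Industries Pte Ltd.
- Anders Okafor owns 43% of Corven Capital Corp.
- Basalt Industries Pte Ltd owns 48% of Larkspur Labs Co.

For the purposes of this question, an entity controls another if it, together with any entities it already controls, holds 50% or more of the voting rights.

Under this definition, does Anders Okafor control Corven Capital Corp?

Anders's largest direct stake is 43% in Corven, which does not meet the threshold, so Anders controls no company.
In Corven, Anders's side holds only 43%, not ≥ 50%.
So Anders does not control Corven.

No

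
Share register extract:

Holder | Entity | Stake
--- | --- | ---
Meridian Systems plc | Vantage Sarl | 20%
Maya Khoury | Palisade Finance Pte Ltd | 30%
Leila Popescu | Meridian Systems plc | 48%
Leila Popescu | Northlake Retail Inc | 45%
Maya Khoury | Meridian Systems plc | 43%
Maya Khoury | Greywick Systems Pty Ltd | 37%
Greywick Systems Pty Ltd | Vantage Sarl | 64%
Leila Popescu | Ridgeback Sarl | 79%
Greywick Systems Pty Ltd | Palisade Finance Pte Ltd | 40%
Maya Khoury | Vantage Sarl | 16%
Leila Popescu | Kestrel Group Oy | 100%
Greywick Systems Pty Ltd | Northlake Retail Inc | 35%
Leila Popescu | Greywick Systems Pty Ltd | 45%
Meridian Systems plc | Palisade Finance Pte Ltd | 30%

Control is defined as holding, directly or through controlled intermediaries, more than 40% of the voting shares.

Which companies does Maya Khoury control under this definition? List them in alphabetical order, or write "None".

Maya holds 43% of Meridian, so Maya controls Meridian.
Meridian and Maya together hold 30% + 30% = 60% of Palisade, so Maya controls Palisade.
No other company's threshold is met.

Meridian Systems plc, Palisade Finance Pte Ltd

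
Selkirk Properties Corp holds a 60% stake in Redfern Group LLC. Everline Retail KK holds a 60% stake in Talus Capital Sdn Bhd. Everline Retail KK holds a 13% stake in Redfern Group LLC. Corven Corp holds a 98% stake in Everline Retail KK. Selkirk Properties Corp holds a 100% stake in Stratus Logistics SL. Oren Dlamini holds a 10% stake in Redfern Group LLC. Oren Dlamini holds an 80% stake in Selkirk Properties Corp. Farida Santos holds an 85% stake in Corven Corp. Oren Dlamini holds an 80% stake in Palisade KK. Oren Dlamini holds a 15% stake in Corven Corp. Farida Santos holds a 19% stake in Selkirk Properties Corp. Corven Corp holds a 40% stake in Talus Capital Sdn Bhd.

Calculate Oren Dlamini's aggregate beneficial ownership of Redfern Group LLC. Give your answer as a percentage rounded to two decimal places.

Oren reaches Redfern along 3 paths.
Via Selkirk: 80% × 60% = 48%.
Direct stake: 10% = 10%.
Via Corven → Everline: 15% × 98% × 13% = 1.911%.
Total: 48% + 10% + 1.911% = 59.911%.
Rounded: 59.91%.

59.91%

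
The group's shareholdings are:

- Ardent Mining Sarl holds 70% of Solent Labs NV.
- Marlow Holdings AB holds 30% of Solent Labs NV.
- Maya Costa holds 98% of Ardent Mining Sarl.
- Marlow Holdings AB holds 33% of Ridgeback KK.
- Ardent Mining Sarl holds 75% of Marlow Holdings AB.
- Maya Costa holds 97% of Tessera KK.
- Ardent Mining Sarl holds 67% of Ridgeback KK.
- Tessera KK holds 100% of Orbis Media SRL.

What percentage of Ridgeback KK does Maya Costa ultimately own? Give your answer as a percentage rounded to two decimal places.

89.92%

Maya reaches Ridgeback along 2 paths.
Via Ardent → Marlow: 98% × 75% × 33% = 24.255%.
Via Ardent: 98% × 67% = 65.66%.
Total: 24.255% + 65.66% = 89.915%.
Rounded: 89.92%.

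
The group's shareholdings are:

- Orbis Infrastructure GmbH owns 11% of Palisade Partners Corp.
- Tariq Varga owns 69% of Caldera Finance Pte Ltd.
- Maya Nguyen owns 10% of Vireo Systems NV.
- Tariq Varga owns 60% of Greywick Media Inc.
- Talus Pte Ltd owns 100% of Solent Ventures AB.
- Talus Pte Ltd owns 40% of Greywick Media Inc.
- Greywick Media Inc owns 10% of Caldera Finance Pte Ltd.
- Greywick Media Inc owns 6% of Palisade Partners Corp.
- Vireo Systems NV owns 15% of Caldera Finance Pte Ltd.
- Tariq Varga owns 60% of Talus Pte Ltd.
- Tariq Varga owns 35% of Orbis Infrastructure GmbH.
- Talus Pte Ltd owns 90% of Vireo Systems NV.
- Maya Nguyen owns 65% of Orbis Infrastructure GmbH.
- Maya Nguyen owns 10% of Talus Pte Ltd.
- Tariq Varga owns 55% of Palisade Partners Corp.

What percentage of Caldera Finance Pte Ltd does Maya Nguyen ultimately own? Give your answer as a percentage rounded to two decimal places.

3.25%

Maya reaches Caldera along 3 paths.
Via Talus → Greywick: 10% × 40% × 10% = 0.4%.
Via Talus → Vireo: 10% × 90% × 15% = 1.35%.
Via Vireo: 10% × 15% = 1.5%.
Total: 0.4% + 1.35% + 1.5% = 3.25%.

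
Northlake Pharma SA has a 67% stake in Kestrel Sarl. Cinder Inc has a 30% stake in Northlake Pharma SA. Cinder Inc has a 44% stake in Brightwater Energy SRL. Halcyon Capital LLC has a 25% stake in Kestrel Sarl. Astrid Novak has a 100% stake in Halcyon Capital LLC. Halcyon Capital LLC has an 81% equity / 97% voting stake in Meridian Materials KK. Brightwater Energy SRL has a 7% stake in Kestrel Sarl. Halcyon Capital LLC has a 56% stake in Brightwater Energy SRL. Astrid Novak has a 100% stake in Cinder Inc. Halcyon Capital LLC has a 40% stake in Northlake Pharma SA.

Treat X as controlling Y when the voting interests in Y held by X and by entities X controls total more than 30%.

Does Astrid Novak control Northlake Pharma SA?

Yes

Astrid holds 100% of Halcyon, so Astrid controls Halcyon.
Astrid holds 100% of Cinder, so Astrid controls Cinder.
Cinder and Halcyon together hold 30% + 40% = 70% of Northlake, so Astrid controls Northlake.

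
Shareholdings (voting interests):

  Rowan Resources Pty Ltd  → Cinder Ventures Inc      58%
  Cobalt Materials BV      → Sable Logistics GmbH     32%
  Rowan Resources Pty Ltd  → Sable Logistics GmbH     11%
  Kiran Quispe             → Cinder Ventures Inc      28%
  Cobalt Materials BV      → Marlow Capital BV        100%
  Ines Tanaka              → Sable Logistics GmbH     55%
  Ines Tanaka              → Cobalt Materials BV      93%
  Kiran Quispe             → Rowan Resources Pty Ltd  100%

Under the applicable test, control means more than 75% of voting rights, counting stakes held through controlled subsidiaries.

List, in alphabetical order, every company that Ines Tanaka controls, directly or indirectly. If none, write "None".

Cobalt Materials BV, Marlow Capital BV, Sable Logistics GmbH

Ines holds 93% of Cobalt, so Ines controls Cobalt.
Cobalt and Ines together hold 32% + 55% = 87% of Sable, so Ines controls Sable.
Cobalt holds 100% of Marlow, so Ines controls Marlow.
No other company's threshold is met.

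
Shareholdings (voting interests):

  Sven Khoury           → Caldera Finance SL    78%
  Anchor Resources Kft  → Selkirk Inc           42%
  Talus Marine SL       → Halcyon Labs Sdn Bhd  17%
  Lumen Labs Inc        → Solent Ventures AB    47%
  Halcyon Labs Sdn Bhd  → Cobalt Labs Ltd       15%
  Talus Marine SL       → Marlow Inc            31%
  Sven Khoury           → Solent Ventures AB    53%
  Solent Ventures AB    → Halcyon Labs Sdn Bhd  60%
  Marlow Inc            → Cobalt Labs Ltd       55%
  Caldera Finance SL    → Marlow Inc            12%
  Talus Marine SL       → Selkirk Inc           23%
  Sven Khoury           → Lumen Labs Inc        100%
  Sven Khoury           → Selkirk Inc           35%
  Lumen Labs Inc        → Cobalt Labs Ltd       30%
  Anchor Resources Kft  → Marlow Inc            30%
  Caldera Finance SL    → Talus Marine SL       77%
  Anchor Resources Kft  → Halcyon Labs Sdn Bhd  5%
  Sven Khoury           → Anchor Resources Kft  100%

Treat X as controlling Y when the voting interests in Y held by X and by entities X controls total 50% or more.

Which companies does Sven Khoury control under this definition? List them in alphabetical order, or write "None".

Anchor Resources Kft, Caldera Finance SL, Cobalt Labs Ltd, Halcyon Labs Sdn Bhd, Lumen Labs Inc, Marlow Inc, Selkirk Inc, Solent Ventures AB, Talus Marine SL

Sven holds 78% of Caldera, so Sven controls Caldera.
Sven holds 100% of Lumen, so Sven controls Lumen.
Sven and Lumen together hold 53% + 47% = 100% of Solent, so Sven controls Solent.
Caldera holds 77% of Talus, so Sven controls Talus.
Sven holds 100% of Anchor, so Sven controls Anchor.
Talus and Caldera and Anchor together hold 31% + 12% + 30% = 73% of Marlow, so Sven controls Marlow.
Anchor and Solent and Talus together hold 5% + 60% + 17% = 82% of Halcyon, so Sven controls Halcyon.
Anchor and Talus and Sven together hold 42% + 23% + 35% = 100% of Selkirk, so Sven controls Selkirk.
Halcyon and Lumen and Marlow together hold 15% + 30% + 55% = 100% of Cobalt, so Sven controls Cobalt.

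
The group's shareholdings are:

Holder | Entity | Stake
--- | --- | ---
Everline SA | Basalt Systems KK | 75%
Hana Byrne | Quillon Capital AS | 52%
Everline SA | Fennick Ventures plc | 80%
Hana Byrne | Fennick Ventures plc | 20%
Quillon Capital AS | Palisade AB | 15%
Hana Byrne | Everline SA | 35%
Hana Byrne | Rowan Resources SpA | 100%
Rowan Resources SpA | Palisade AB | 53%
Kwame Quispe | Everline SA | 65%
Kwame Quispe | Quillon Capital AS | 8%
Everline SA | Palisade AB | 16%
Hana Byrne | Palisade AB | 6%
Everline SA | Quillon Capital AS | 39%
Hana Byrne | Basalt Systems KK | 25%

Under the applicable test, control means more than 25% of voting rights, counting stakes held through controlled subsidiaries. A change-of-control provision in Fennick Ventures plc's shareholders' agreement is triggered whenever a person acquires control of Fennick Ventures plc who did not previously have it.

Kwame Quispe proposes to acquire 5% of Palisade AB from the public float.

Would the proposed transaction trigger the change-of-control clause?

The purchase changes only Kwame's holdings, so Kwame is the only person who could newly come to control Fennick.
Kwame holds 65% of Everline, so Kwame controls Everline.
Everline holds 80% of Fennick, so Kwame controls Fennick.
So Kwame already controls Fennick before the transaction.
After the purchase, Kwame holds 5% of Palisade directly.
Kwame controlled Fennick already, so this is not a new person acquiring control; every other person's position is unchanged or reduced.
No new person acquires control, so the clause is not triggered.

No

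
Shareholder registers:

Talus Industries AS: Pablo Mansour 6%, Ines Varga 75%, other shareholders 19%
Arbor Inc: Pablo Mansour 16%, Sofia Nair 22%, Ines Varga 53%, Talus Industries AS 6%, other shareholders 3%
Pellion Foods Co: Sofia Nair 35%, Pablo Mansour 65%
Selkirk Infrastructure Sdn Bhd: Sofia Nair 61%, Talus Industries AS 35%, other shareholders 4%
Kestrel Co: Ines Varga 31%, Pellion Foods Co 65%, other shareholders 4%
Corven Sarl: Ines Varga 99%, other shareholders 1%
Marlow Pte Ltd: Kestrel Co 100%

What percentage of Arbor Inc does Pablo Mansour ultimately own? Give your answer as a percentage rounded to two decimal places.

16.36%

Pablo reaches Arbor along 2 paths.
Direct stake: 16% = 16%.
Via Talus: 6% × 6% = 0.36%.
Total: 16% + 0.36% = 16.36%.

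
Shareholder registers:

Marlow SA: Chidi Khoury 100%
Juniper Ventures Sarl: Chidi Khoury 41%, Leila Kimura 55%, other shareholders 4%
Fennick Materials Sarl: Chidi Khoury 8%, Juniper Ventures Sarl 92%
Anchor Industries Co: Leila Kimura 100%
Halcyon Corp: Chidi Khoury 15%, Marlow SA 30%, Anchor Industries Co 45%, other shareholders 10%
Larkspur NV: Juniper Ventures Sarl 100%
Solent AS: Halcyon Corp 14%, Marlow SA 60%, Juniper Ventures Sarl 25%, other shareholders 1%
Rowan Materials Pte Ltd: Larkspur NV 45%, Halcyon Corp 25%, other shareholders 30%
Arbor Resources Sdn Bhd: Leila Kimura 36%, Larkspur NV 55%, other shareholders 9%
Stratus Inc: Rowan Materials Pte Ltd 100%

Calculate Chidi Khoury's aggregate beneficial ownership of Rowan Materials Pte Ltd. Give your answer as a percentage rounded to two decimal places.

29.70%

Chidi reaches Rowan along 3 paths.
Via Juniper → Larkspur: 41% × 100% × 45% = 18.45%.
Via Halcyon: 15% × 25% = 3.75%.
Via Marlow → Halcyon: 100% × 30% × 25% = 7.5%.
Total: 18.45% + 3.75% + 7.5% = 29.7%.
Rounded: 29.70%.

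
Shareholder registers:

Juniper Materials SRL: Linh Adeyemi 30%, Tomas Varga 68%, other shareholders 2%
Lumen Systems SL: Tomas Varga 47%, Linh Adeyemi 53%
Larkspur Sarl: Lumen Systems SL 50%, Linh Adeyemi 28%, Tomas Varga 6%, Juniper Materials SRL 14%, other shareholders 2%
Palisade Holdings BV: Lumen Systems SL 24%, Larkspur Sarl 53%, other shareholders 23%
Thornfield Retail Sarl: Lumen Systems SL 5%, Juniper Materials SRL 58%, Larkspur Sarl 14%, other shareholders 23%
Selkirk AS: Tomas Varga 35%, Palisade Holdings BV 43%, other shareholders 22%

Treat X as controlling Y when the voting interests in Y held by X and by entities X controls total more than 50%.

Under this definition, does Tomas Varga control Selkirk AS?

Tomas holds 68% of Juniper, so Tomas controls Juniper.
Juniper holds 58% of Thornfield, so Tomas controls Thornfield.
In Selkirk, Tomas's side holds only 35%, not > 50%.
So Tomas does not control Selkirk.

No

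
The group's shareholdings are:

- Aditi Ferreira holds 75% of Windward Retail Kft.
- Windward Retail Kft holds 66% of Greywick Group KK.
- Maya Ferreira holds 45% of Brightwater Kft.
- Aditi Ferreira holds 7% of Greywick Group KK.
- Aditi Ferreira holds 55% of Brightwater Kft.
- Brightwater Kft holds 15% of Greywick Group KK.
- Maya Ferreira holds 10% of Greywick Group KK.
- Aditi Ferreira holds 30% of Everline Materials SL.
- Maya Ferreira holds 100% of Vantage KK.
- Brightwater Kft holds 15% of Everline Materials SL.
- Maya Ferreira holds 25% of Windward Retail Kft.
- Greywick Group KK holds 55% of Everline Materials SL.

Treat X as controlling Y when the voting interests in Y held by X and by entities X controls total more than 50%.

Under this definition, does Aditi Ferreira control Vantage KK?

Aditi holds 75% of Windward, so Aditi controls Windward.
Aditi holds 55% of Brightwater, so Aditi controls Brightwater.
Windward and Brightwater and Aditi together hold 66% + 15% + 7% = 88% of Greywick, so Aditi controls Greywick.
Greywick and Aditi and Brightwater together hold 55% + 30% + 15% = 100% of Everline, so Aditi controls Everline.
Neither Aditi nor any entity Aditi controls holds any voting interest in Vantage.
So Aditi does not control Vantage.

No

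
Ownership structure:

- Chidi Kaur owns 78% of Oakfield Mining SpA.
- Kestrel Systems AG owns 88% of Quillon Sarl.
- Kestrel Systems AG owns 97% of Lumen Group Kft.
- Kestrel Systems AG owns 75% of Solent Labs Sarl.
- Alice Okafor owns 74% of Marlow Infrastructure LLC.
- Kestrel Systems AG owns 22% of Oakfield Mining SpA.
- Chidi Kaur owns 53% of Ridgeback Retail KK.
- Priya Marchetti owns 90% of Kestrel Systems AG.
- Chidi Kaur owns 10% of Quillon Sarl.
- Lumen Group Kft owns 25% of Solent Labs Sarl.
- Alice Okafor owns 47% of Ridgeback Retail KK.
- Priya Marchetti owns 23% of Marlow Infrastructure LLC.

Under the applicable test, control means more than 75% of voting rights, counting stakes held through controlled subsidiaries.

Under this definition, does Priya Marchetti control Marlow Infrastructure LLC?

No

Priya holds 90% of Kestrel, so Priya controls Kestrel.
Kestrel holds 88% of Quillon, so Priya controls Quillon.
Kestrel holds 97% of Lumen, so Priya controls Lumen.
Kestrel and Lumen together hold 75% + 25% = 100% of Solent, so Priya controls Solent.
In Marlow, Priya's side holds only 23%, not > 75%.
So Priya does not control Marlow.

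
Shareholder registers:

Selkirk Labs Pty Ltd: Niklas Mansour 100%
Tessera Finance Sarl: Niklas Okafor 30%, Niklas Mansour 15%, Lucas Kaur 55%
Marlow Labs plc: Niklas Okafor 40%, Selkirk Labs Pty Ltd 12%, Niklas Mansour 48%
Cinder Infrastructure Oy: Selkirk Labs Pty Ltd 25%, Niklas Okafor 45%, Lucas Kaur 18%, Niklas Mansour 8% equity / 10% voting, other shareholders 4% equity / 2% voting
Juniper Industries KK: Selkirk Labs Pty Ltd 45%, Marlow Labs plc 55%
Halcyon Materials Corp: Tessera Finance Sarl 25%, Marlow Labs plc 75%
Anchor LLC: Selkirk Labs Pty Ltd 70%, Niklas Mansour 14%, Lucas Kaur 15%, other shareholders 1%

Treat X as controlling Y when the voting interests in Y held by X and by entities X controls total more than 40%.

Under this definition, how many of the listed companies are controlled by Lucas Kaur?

1

Lucas holds 55% of Tessera, so Lucas controls Tessera.
No other company's threshold is met.
Lucas controls 1 company.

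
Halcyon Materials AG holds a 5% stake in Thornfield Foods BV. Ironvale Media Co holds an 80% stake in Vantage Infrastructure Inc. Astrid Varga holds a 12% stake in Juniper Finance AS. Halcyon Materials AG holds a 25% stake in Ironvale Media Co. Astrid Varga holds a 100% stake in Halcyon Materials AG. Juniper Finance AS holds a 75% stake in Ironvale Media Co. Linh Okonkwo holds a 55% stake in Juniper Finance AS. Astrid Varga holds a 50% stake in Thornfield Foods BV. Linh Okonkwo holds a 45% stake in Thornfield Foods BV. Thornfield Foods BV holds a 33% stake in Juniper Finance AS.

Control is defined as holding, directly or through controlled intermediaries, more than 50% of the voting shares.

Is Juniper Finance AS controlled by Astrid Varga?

No

Astrid holds 100% of Halcyon, so Astrid controls Halcyon.
Astrid and Halcyon together hold 50% + 5% = 55% of Thornfield, so Astrid controls Thornfield.
In Juniper, Astrid's side holds only 12% + 33% = 45%, not > 50%.
So Astrid does not control Juniper.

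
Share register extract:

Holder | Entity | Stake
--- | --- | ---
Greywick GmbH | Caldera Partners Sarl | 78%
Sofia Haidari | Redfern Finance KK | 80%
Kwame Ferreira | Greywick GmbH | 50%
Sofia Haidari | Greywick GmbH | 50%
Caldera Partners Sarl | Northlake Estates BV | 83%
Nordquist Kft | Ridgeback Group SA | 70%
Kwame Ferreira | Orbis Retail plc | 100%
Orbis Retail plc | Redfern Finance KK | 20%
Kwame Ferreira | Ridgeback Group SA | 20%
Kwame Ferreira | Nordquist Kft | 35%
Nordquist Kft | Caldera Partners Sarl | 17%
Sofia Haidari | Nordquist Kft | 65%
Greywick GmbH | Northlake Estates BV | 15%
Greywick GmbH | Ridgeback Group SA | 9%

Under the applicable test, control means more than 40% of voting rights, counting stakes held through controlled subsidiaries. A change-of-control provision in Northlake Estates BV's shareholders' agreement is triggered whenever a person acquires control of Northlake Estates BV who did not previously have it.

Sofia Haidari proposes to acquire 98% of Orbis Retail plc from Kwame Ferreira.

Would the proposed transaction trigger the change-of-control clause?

No

The purchase adds only to Sofia's holdings (Kwame's stake shrinks), so Sofia is the only person who could newly come to control Northlake.
Sofia holds 50% of Greywick, so Sofia controls Greywick.
Sofia holds 65% of Nordquist, so Sofia controls Nordquist.
Greywick and Nordquist together hold 78% + 17% = 95% of Caldera, so Sofia controls Caldera.
Caldera and Greywick together hold 83% + 15% = 98% of Northlake, so Sofia controls Northlake.
So Sofia already controls Northlake before the transaction.
After the purchase, Sofia holds 98% of Orbis directly, and Kwame's stake falls to 2%.
Sofia controlled Northlake already, so this is not a new person acquiring control; every other person's position is unchanged or reduced.
No new person acquires control, so the clause is not triggered.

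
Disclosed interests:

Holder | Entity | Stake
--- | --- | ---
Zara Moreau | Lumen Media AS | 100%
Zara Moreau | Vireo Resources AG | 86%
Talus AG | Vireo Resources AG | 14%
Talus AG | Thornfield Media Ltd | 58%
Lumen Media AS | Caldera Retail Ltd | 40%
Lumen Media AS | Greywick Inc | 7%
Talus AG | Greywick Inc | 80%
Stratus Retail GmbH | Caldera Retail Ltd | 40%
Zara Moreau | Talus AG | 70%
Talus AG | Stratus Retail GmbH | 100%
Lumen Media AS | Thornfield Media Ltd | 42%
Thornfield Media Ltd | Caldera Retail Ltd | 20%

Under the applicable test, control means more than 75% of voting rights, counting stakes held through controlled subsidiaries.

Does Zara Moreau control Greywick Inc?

No

Zara holds 100% of Lumen, so Zara controls Lumen.
Zara holds 86% of Vireo, so Zara controls Vireo.
In Greywick, Zara's side holds only 7%, not > 75%.
So Zara does not control Greywick.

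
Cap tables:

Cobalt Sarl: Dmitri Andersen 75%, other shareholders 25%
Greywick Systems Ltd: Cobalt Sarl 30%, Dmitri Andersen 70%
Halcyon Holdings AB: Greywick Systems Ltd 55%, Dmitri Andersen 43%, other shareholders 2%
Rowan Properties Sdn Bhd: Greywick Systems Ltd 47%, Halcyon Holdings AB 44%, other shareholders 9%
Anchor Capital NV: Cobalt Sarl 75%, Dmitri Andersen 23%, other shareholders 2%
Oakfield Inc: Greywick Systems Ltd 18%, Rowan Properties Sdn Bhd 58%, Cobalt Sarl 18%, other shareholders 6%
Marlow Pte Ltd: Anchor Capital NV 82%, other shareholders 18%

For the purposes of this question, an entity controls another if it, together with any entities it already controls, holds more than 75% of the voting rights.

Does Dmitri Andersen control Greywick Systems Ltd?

No

Dmitri's largest direct stake is 75% in Cobalt, which does not meet the threshold, so Dmitri controls no company.
In Greywick, Dmitri's side holds only 70%, not > 75%.
So Dmitri does not control Greywick.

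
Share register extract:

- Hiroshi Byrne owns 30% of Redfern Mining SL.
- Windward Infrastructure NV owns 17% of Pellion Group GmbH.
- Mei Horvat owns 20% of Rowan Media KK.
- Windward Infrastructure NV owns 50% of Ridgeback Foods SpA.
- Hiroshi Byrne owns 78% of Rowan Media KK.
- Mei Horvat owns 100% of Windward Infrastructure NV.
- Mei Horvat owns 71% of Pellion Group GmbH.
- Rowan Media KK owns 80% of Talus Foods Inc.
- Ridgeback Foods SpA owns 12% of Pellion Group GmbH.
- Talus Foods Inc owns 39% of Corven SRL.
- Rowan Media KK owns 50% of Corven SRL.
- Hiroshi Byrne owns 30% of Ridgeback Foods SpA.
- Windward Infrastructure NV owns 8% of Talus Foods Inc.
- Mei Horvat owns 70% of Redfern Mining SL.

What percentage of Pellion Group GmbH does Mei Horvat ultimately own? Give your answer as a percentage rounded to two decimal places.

94.00%

Mei reaches Pellion along 3 paths.
Via Windward → Ridgeback: 100% × 50% × 12% = 6%.
Via Windward: 100% × 17% = 17%.
Direct stake: 71% = 71%.
Total: 6% + 17% + 71% = 94%.
Rounded: 94.00%.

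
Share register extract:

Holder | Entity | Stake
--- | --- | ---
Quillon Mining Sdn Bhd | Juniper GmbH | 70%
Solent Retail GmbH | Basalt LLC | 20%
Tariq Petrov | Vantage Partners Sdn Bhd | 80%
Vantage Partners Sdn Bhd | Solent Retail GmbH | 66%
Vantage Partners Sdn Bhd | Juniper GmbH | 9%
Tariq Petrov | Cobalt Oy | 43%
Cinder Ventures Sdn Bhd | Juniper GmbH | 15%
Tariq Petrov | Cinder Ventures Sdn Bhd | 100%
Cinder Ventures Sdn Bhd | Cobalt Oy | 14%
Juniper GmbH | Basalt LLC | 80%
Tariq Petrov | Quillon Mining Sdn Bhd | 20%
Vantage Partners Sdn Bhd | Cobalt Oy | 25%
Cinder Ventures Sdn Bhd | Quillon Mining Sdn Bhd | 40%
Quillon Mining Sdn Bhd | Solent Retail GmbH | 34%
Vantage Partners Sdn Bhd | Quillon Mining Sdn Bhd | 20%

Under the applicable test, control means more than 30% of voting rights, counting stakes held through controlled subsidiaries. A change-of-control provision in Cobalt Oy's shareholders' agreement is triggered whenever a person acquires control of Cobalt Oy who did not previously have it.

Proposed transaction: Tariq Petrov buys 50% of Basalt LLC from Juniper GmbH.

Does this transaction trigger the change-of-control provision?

No

The purchase adds only to Tariq's holdings (Juniper's stake shrinks), so Tariq is the only person who could newly come to control Cobalt.
Tariq holds 80% of Vantage, so Tariq controls Vantage.
Tariq holds 100% of Cinder, so Tariq controls Cinder.
Cinder and Vantage and Tariq together hold 14% + 25% + 43% = 82% of Cobalt, so Tariq controls Cobalt.
So Tariq already controls Cobalt before the transaction.
After the purchase, Tariq holds 50% of Basalt directly, and Juniper's stake falls to 30%.
Tariq controlled Cobalt already, so this is not a new person acquiring control; every other person's position is unchanged or reduced.
No new person acquires control, so the clause is not triggered.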